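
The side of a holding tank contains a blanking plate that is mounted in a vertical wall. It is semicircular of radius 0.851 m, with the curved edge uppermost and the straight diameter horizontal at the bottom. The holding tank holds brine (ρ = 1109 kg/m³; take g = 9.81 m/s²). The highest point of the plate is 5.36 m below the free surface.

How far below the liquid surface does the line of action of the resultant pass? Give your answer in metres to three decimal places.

γ = ρg = 1109 × 9.81 / 1000 = 10.87929 kN/m³.
The centroid lies 4r/(3π) = 0.361176 m above the diameter, so r − 4r/(3π) = 0.851 − 0.361176 = 0.489824 m below the topmost point, so the centroid depth is h_c = 5.36 + 0.489824 = 5.84982 m.
A = πr²/2 = π × 0.851²/2 = 1.13757 m².
Resultant F = γ·h_c·A = 10.87929 × 5.84982 × 1.13757 = 72.3971 kN.
I_c = (π/8 − 8/(9π))·r⁴ = 0.109757 × 0.851⁴ = 0.0575639 m⁴.
Centre of pressure: y_p = y_c + I_c/(y_c·A) = 5.84982 + 0.0575639/(5.84982 × 1.13757) = 5.84982 + 0.00865027 = 5.85847 m along the plane.

h_p = 5.858 m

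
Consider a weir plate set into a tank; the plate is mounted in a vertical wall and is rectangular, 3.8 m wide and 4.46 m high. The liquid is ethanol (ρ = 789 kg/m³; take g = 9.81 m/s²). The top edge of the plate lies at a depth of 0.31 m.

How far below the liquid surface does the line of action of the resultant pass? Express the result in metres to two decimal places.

γ = ρg = 789 × 9.81 / 1000 = 7.74009 kN/m³.
The centroid lies 4.46/2 = 2.23 m below the top edge, so the centroid depth is h_c = 0.31 + 2.23 = 2.54 m.
A = 3.8 × 4.46 = 16.948 m².
Resultant F = γ·h_c·A = 7.74009 × 2.54 × 16.948 = 333.195 kN.
I_c = b·h³/12 = 3.8 × 4.46³/12 = 28.0936 m⁴.
Centre of pressure: y_p = y_c + I_c/(y_c·A) = 2.54 + 28.0936/(2.54 × 16.948) = 2.54 + 0.652612 = 3.19261 m along the plane.

h_p = 3.19 m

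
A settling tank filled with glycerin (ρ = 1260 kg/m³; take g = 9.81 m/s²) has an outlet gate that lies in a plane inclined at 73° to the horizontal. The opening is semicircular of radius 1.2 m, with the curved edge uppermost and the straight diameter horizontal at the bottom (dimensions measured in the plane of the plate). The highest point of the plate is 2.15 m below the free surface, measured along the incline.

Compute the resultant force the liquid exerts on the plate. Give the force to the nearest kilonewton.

F ≈ 76 kN

γ = ρg = 1260 × 9.81 / 1000 = 12.3606 kN/m³.
Let θ = 73° be the plate's angle to the horizontal; measure y along the incline from where the plane meets the free surface. Vertical depth h = y·sinθ with sinθ = 0.956305.
The centroid lies 4r/(3π) = 0.509296 m above the diameter, so r − 4r/(3π) = 1.2 − 0.509296 = 0.690704 m below the topmost point, so y_c = 2.15 + 0.690704 = 2.8407 m and h_c = 2.8407 × 0.956305 = 2.71658 m.
A = πr²/2 = π × 1.2²/2 = 2.26195 m².
Resultant F = γ·h_c·A = 12.3606 × 2.71658 × 2.26195 = 75.953 kN.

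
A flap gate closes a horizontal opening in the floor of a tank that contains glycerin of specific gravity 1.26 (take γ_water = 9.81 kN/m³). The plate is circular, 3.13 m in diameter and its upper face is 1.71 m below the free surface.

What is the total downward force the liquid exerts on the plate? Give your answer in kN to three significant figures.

γ = 1.26 × 9.81 = 12.3606 kN/m³.
The plate is horizontal, so pressure is uniform at p = γ·h = 12.3606 × 1.71 = 21.1366 kN/m².
A = π(1.565)² = 7.69447 m².
F = p·A = 21.1366 × 7.69447 = 162.635 kN.

F ≈ 163 kN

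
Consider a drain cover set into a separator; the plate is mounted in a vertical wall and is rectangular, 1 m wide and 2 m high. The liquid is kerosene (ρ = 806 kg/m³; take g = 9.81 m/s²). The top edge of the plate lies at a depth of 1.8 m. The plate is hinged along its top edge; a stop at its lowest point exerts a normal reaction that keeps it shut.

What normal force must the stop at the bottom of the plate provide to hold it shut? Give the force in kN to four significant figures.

P ≈ 24.77 kN

γ = ρg = 806 × 9.81 / 1000 = 7.90686 kN/m³.
The centroid lies 2/2 = 1 m below the top edge, so the centroid depth is h_c = 1.8 + 1 = 2.8 m.
A = 1 × 2 = 2 m².
Resultant F = γ·h_c·A = 7.90686 × 2.8 × 2 = 44.2784 kN.
I_c = b·h³/12 = 1 × 2³/12 = 0.666667 m⁴.
Centre of pressure: y_p = y_c + I_c/(y_c·A) = 2.8 + 0.666667/(2.8 × 2) = 2.8 + 0.119048 = 2.91905 m along the plane.
The resultant acts 1 + 0.119048 = 1.11905 m (along the plate) below the hinge at the top edge, so the moment about the hinge is M = F × 1.11905 = 44.2784 × 1.11905 = 49.5497 kN·m.
A normal force at the bottom, 2 m from the hinge, must supply this moment: P = 49.5497/2 = 24.7749 kN.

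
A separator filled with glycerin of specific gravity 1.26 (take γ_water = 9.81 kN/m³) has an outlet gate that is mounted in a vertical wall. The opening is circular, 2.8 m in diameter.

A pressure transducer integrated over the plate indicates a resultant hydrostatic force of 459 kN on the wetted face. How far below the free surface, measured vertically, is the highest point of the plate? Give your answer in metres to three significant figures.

d_top ≈ 4.63 m

γ = 1.26 × 9.81 = 12.3606 kN/m³.
A = π(1.4)² = 6.15752 m².
From F = γ·h_c·A, the centroid depth is h_c = 459/(12.3606 × 6.15752) = 6.03069 m.
The centroid is at the centre, 1.4 m below the top of the plate, so the highest point sits at h_top = 6.03069 − 1.4 = 4.63069 m below the surface.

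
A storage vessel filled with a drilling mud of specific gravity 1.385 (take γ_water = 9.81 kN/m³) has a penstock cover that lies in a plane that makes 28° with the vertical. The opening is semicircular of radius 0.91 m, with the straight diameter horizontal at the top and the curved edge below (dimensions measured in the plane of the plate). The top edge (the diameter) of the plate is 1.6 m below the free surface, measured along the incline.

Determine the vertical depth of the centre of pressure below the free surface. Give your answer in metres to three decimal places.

h_p = 1.779 m

γ = 1.385 × 9.81 = 13.58685 kN/m³.
The plate makes 28° with the vertical, i.e. θ = 90° − 28° = 62° to the horizontal. Measuring y along the incline from the free-surface line, vertical depth h = y·sinθ with sinθ = 0.882948.
The centroid of a semicircle lies 4r/(3π) = 0.386216 m from the diameter, here below the top edge, so y_c = 1.6 + 0.386216 = 1.98622 m and h_c = 1.98622 × 0.882948 = 1.75373 m.
A = πr²/2 = π × 0.91²/2 = 1.30078 m².
Resultant F = γ·h_c·A = 13.58685 × 1.75373 × 1.30078 = 30.9946 kN.
I_c = (π/8 − 8/(9π))·r⁴ = 0.109757 × 0.91⁴ = 0.0752658 m⁴.
Centre of pressure: y_p = y_c + I_c/(y_c·A) = 1.98622 + 0.0752658/(1.98622 × 1.30078) = 1.98622 + 0.0291317 = 2.01535 m along the plane.
Vertically, h_p = y_p·sinθ = 2.01535 × 0.882948 = 1.77945 m.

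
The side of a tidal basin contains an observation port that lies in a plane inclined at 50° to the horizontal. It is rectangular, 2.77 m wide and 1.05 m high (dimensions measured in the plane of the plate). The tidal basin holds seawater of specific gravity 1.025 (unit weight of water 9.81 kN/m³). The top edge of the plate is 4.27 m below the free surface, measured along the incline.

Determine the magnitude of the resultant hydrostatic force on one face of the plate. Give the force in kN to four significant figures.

γ = 1.025 × 9.81 = 10.05525 kN/m³.
Let θ = 50° be the plate's angle to the horizontal; measure y along the incline from where the plane meets the free surface. Vertical depth h = y·sinθ with sinθ = 0.766044.
The centroid lies 1.05/2 = 0.525 m below the top edge, so y_c = 4.27 + 0.525 = 4.795 m and h_c = 4.795 × 0.766044 = 3.67318 m.
A = 2.77 × 1.05 = 2.9085 m².
Resultant F = γ·h_c·A = 10.05525 × 3.67318 × 2.9085 = 107.425 kN.

F ≈ 107.4 kN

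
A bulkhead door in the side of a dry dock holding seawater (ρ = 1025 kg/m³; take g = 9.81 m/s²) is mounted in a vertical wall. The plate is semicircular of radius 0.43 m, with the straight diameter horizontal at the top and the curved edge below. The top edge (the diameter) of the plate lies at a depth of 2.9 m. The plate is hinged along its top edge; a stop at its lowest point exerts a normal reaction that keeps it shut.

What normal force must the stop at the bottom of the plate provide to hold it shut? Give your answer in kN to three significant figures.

γ = ρg = 1025 × 9.81 / 1000 = 10.05525 kN/m³.
The centroid of a semicircle lies 4r/(3π) = 0.182498 m from the diameter, here below the top edge, so the centroid depth is h_c = 2.9 + 0.182498 = 3.0825 m.
A = πr²/2 = π × 0.43²/2 = 0.29044 m².
Resultant F = γ·h_c·A = 10.05525 × 3.0825 × 0.29044 = 9.00228 kN.
I_c = (π/8 − 8/(9π))·r⁴ = 0.109757 × 0.43⁴ = 0.00375237 m⁴.
Centre of pressure: y_p = y_c + I_c/(y_c·A) = 3.0825 + 0.00375237/(3.0825 × 0.29044) = 3.0825 + 0.00419127 = 3.08669 m along the plane.
The resultant acts 0.182498 + 0.00419127 = 0.186689 m (along the plate) below the hinge at the top edge, so the moment about the hinge is M = F × 0.186689 = 9.00228 × 0.186689 = 1.68063 kN·m.
A normal force at the bottom, 0.43 m from the hinge, must supply this moment: P = 1.68063/0.43 = 3.90844 kN.

P ≈ 3.91 kN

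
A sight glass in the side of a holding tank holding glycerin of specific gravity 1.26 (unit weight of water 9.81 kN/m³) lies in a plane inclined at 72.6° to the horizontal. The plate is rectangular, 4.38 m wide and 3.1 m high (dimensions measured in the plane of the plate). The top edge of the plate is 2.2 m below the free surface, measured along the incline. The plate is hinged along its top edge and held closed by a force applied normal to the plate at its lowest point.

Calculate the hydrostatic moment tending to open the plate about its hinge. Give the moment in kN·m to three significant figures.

M ≈ 1060 kN·m

γ = 1.26 × 9.81 = 12.3606 kN/m³.
Let θ = 72.6° be the plate's angle to the horizontal; measure y along the incline from where the plane meets the free surface. Vertical depth h = y·sinθ with sinθ = 0.954240.
The centroid lies 3.1/2 = 1.55 m below the top edge, so y_c = 2.2 + 1.55 = 3.75 m and h_c = 3.75 × 0.954240 = 3.5784 m.
A = 4.38 × 3.1 = 13.578 m².
Resultant F = γ·h_c·A = 12.3606 × 3.5784 × 13.578 = 600.571 kN.
I_c = b·h³/12 = 4.38 × 3.1³/12 = 10.8737 m⁴.
Centre of pressure: y_p = y_c + I_c/(y_c·A) = 3.75 + 10.8737/(3.75 × 13.578) = 3.75 + 0.213555 = 3.96355 m along the plane.
The resultant acts 1.55 + 0.213555 = 1.76355 m (along the plate) below the hinge at the top edge, so the moment about the hinge is M = F × 1.76355 = 600.571 × 1.76355 = 1059.14 kN·m.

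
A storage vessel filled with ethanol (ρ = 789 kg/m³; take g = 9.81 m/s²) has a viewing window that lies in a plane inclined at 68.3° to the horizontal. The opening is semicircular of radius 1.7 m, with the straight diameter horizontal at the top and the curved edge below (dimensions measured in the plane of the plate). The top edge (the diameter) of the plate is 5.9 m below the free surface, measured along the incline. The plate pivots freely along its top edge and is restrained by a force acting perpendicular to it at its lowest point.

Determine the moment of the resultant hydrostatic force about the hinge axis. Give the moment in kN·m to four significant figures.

M ≈ 162.6 kN·m

γ = ρg = 789 × 9.81 / 1000 = 7.74009 kN/m³.
Let θ = 68.3° be the plate's angle to the horizontal; measure y along the incline from where the plane meets the free surface. Vertical depth h = y·sinθ with sinθ = 0.929133.
The centroid of a semicircle lies 4r/(3π) = 0.721502 m from the diameter, here below the top edge, so y_c = 5.9 + 0.721502 = 6.6215 m and h_c = 6.6215 × 0.929133 = 6.15225 m.
A = πr²/2 = π × 1.7²/2 = 4.5396 m².
Resultant F = γ·h_c·A = 7.74009 × 6.15225 × 4.5396 = 216.171 kN.
I_c = (π/8 − 8/(9π))·r⁴ = 0.109757 × 1.7⁴ = 0.916701 m⁴.
Centre of pressure: y_p = y_c + I_c/(y_c·A) = 6.6215 + 0.916701/(6.6215 × 4.5396) = 6.6215 + 0.0304968 = 6.652 m along the plane.
The resultant acts 0.721502 + 0.0304968 = 0.751999 m (along the plate) below the hinge at the top edge, so the moment about the hinge is M = F × 0.751999 = 216.171 × 0.751999 = 162.56 kN·m.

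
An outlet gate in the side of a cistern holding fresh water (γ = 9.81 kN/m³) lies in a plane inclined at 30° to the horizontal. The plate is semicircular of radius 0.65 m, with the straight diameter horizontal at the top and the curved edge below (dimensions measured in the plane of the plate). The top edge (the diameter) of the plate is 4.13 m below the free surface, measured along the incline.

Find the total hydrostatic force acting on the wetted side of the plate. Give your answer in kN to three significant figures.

γ = 9.81 kN/m³.
Let θ = 30° be the plate's angle to the horizontal; measure y along the incline from where the plane meets the free surface. Vertical depth h = y·sinθ with sinθ = 0.500000.
The centroid of a semicircle lies 4r/(3π) = 0.275869 m from the diameter, here below the top edge, so y_c = 4.13 + 0.275869 = 4.40587 m and h_c = 4.40587 × 0.500000 = 2.20294 m.
A = πr²/2 = π × 0.65²/2 = 0.663661 m².
Resultant F = γ·h_c·A = 9.81 × 2.20294 × 0.663661 = 14.3423 kN.

F ≈ 14.3 kN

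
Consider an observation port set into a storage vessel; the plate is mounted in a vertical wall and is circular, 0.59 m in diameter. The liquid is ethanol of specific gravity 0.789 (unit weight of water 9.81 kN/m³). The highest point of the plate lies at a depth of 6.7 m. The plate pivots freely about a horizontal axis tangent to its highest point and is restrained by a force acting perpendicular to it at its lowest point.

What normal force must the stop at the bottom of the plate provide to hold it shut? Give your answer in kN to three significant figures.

γ = 0.789 × 9.81 = 7.74009 kN/m³.
The centroid is at the centre, 0.295 m below the top of the plate, so the centroid depth is h_c = 6.7 + 0.295 = 6.995 m.
A = π(0.295)² = 0.273397 m².
Resultant F = γ·h_c·A = 7.74009 × 6.995 × 0.273397 = 14.8022 kN.
I_c = πr⁴/4 = π × 0.295⁴/4 = 0.0059481 m⁴.
Centre of pressure: y_p = y_c + I_c/(y_c·A) = 6.995 + 0.0059481/(6.995 × 0.273397) = 6.995 + 0.00311026 = 6.99811 m along the plane.
The resultant acts 0.295 + 0.00311026 = 0.29811 m (along the plate) below the hinge at the top edge, so the moment about the hinge is M = F × 0.29811 = 14.8022 × 0.29811 = 4.41268 kN·m.
A normal force at the bottom, 0.59 m from the hinge, must supply this moment: P = 4.41268/0.59 = 7.47912 kN.

P ≈ 7.48 kN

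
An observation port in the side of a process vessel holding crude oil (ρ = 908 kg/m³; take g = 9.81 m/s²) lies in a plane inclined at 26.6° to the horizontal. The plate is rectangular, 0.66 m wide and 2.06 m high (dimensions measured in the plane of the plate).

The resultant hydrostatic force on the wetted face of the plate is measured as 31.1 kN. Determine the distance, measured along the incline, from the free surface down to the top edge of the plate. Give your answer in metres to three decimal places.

y_top ≈ 4.705 m

γ = ρg = 908 × 9.81 / 1000 = 8.90748 kN/m³.
A = 0.66 × 2.06 = 1.3596 m².
From F = γ·h_c·A, the centroid depth is h_c = 31.1/(8.90748 × 1.3596) = 2.568 m.
Let θ = 26.6° be the plate's angle to the horizontal; measure y along the incline from where the plane meets the free surface. Vertical depth h = y·sinθ with sinθ = 0.447759.
Along the incline, y_c = h_c/sinθ = 2.568/0.447759 = 5.73523 m.
The centroid lies 2.06/2 = 1.03 m below the top edge, so the top edge sits at y_top = 5.73523 − 1.03 = 4.70523 m along the incline.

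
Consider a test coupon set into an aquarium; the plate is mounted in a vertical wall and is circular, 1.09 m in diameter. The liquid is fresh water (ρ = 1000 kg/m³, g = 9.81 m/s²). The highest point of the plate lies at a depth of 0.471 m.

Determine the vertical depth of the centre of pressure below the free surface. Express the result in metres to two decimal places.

h_p = 1.09 m

γ = ρg = 1000 × 9.81 = 9810 N/m³ = 9.81 kN/m³.
The centroid is at the centre, 0.545 m below the top of the plate, so the centroid depth is h_c = 0.471 + 0.545 = 1.016 m.
A = π(0.545)² = 0.933132 m².
Resultant F = γ·h_c·A = 9.81 × 1.016 × 0.933132 = 9.30049 kN.
I_c = πr⁴/4 = π × 0.545⁴/4 = 0.0692909 m⁴.
Centre of pressure: y_p = y_c + I_c/(y_c·A) = 1.016 + 0.0692909/(1.016 × 0.933132) = 1.016 + 0.0730869 = 1.08909 m along the plane.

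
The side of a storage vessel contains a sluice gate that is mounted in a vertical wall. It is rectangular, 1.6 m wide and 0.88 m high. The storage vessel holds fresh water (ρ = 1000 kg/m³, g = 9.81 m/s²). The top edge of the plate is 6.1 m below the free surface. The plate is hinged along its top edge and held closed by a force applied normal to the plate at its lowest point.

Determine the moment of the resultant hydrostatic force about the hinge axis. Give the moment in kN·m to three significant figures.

γ = ρg = 1000 × 9.81 = 9810 N/m³ = 9.81 kN/m³.
The centroid lies 0.88/2 = 0.44 m below the top edge, so the centroid depth is h_c = 6.1 + 0.44 = 6.54 m.
A = 1.6 × 0.88 = 1.408 m².
Resultant F = γ·h_c·A = 9.81 × 6.54 × 1.408 = 90.3336 kN.
I_c = b·h³/12 = 1.6 × 0.88³/12 = 0.0908629 m⁴.
Centre of pressure: y_p = y_c + I_c/(y_c·A) = 6.54 + 0.0908629/(6.54 × 1.408) = 6.54 + 0.00986748 = 6.54987 m along the plane.
The resultant acts 0.44 + 0.00986748 = 0.449867 m (along the plate) below the hinge at the top edge, so the moment about the hinge is M = F × 0.449867 = 90.3336 × 0.449867 = 40.6381 kN·m.

M ≈ 40.6 kN·m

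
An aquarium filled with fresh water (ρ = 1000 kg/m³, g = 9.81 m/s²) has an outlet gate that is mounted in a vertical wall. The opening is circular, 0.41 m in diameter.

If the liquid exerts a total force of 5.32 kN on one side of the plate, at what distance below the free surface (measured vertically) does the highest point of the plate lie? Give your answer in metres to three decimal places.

d_top ≈ 3.903 m

γ = ρg = 1000 × 9.81 = 9810 N/m³ = 9.81 kN/m³.
A = π(0.205)² = 0.132025 m².
From F = γ·h_c·A, the centroid depth is h_c = 5.32/(9.81 × 0.132025) = 4.10758 m.
The centroid is at the centre, 0.205 m below the top of the plate, so the highest point sits at h_top = 4.10758 − 0.205 = 3.90258 m below the surface.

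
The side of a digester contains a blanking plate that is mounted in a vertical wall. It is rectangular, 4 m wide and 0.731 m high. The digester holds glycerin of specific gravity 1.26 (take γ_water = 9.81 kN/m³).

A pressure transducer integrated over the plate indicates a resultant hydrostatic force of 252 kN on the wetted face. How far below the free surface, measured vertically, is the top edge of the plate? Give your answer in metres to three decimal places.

d_top ≈ 6.607 m

γ = 1.26 × 9.81 = 12.3606 kN/m³.
A = 4 × 0.731 = 2.924 m².
From F = γ·h_c·A, the centroid depth is h_c = 252/(12.3606 × 2.924) = 6.97242 m.
The centroid lies 0.731/2 = 0.3655 m below the top edge, so the top edge sits at h_top = 6.97242 − 0.3655 = 6.60692 m below the surface.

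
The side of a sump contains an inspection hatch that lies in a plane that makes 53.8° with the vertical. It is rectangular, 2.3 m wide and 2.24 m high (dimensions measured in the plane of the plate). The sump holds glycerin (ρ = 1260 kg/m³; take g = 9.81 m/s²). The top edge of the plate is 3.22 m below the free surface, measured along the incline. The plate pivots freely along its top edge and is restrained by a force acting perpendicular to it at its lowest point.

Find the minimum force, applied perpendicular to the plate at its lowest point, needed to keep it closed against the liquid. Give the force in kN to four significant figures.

γ = ρg = 1260 × 9.81 / 1000 = 12.3606 kN/m³.
The plate makes 53.8° with the vertical, i.e. θ = 90° − 53.8° = 36.2° to the horizontal. Measuring y along the incline from the free-surface line, vertical depth h = y·sinθ with sinθ = 0.590606.
The centroid lies 2.24/2 = 1.12 m below the top edge, so y_c = 3.22 + 1.12 = 4.34 m and h_c = 4.34 × 0.590606 = 2.56323 m.
A = 2.3 × 2.24 = 5.152 m².
Resultant F = γ·h_c·A = 12.3606 × 2.56323 × 5.152 = 163.231 kN.
I_c = b·h³/12 = 2.3 × 2.24³/12 = 2.15422 m⁴.
Centre of pressure: y_p = y_c + I_c/(y_c·A) = 4.34 + 2.15422/(4.34 × 5.152) = 4.34 + 0.096344 = 4.43634 m along the plane.
The resultant acts 1.12 + 0.096344 = 1.21634 m (along the plate) below the hinge at the top edge, so the moment about the hinge is M = F × 1.21634 = 163.231 × 1.21634 = 198.544 kN·m.
A normal force at the bottom, 2.24 m from the hinge, must supply this moment: P = 198.544/2.24 = 88.6357 kN.

P ≈ 88.64 kN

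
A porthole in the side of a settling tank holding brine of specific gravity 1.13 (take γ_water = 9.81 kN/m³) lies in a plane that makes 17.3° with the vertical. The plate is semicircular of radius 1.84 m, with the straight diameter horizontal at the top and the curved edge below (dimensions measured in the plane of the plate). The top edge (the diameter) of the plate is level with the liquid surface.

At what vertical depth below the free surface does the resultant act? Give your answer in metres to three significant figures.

γ = 1.13 × 9.81 = 11.0853 kN/m³.
The plate makes 17.3° with the vertical, i.e. θ = 90° − 17.3° = 72.7° to the horizontal. Measuring y along the incline from the free-surface line, vertical depth h = y·sinθ with sinθ = 0.954761.
The centroid of a semicircle lies 4r/(3π) = 0.78092 m from the diameter, here below the top edge, so y_c = 0.78092 m and h_c = 0.78092 × 0.954761 = 0.745592 m.
A = πr²/2 = π × 1.84²/2 = 5.31809 m².
Resultant F = γ·h_c·A = 11.0853 × 0.745592 × 5.31809 = 43.9546 kN.
I_c = (π/8 − 8/(9π))·r⁴ = 0.109757 × 1.84⁴ = 1.25807 m⁴.
Centre of pressure: y_p = y_c + I_c/(y_c·A) = 0.78092 + 1.25807/(0.78092 × 5.31809) = 0.78092 + 0.30293 = 1.08385 m along the plane.
Vertically, h_p = y_p·sinθ = 1.08385 × 0.954761 = 1.03482 m.

h_p = 1.03 m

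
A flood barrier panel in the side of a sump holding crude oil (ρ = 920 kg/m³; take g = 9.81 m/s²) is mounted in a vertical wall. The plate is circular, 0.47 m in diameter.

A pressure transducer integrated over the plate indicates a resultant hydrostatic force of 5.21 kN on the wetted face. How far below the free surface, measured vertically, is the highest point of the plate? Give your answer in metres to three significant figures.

γ = ρg = 920 × 9.81 / 1000 = 9.0252 kN/m³.
A = π(0.235)² = 0.173494 m².
From F = γ·h_c·A, the centroid depth is h_c = 5.21/(9.0252 × 0.173494) = 3.32733 m.
The centroid is at the centre, 0.235 m below the top of the plate, so the highest point sits at h_top = 3.32733 − 0.235 = 3.09233 m below the surface.

d_top ≈ 3.09 m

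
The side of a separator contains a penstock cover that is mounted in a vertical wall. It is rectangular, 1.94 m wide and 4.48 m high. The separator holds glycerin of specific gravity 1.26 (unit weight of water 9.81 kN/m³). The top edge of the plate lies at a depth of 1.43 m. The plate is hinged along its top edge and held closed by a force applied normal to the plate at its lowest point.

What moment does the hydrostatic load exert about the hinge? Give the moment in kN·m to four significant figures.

M ≈ 1063 kN·m

γ = 1.26 × 9.81 = 12.3606 kN/m³.
The centroid lies 4.48/2 = 2.24 m below the top edge, so the centroid depth is h_c = 1.43 + 2.24 = 3.67 m.
A = 1.94 × 4.48 = 8.6912 m².
Resultant F = γ·h_c·A = 12.3606 × 3.67 × 8.6912 = 394.262 kN.
I_c = b·h³/12 = 1.94 × 4.48³/12 = 14.5363 m⁴.
Centre of pressure: y_p = y_c + I_c/(y_c·A) = 3.67 + 14.5363/(3.67 × 8.6912) = 3.67 + 0.45573 = 4.12573 m along the plane.
The resultant acts 2.24 + 0.45573 = 2.69573 m (along the plate) below the hinge at the top edge, so the moment about the hinge is M = F × 2.69573 = 394.262 × 2.69573 = 1062.82 kN·m.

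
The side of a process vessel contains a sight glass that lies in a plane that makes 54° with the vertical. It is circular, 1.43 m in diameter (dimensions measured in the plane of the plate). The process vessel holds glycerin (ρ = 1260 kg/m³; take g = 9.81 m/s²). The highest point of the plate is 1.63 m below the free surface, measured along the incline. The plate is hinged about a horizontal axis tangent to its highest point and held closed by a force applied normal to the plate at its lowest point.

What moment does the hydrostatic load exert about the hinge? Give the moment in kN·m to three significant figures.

γ = ρg = 1260 × 9.81 / 1000 = 12.3606 kN/m³.
The plate makes 54° with the vertical, i.e. θ = 90° − 54° = 36° to the horizontal. Measuring y along the incline from the free-surface line, vertical depth h = y·sinθ with sinθ = 0.587785.
The centroid is at the centre, 0.715 m below the top of the plate, so y_c = 1.63 + 0.715 = 2.345 m and h_c = 2.345 × 0.587785 = 1.37836 m.
A = π(0.715)² = 1.60606 m².
Resultant F = γ·h_c·A = 12.3606 × 1.37836 × 1.60606 = 27.363 kN.
I_c = πr⁴/4 = π × 0.715⁴/4 = 0.205265 m⁴.
Centre of pressure: y_p = y_c + I_c/(y_c·A) = 2.345 + 0.205265/(2.345 × 1.60606) = 2.345 + 0.0545017 = 2.3995 m along the plane.
The resultant acts 0.715 + 0.0545017 = 0.769502 m (along the plate) below the hinge at the top edge, so the moment about the hinge is M = F × 0.769502 = 27.363 × 0.769502 = 21.0559 kN·m.

M ≈ 21.1 kN·m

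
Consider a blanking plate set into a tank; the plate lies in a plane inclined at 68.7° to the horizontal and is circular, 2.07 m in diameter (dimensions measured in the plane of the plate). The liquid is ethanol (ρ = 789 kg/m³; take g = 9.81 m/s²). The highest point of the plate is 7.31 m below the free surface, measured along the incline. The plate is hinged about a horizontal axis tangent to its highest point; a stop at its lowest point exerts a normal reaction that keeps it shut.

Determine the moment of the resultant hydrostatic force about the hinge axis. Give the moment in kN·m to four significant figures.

γ = ρg = 789 × 9.81 / 1000 = 7.74009 kN/m³.
Let θ = 68.7° be the plate's angle to the horizontal; measure y along the incline from where the plane meets the free surface. Vertical depth h = y·sinθ with sinθ = 0.931691.
The centroid is at the centre, 1.035 m below the top of the plate, so y_c = 7.31 + 1.035 = 8.345 m and h_c = 8.345 × 0.931691 = 7.77496 m.
A = π(1.035)² = 3.36535 m².
Resultant F = γ·h_c·A = 7.74009 × 7.77496 × 3.36535 = 202.523 kN.
I_c = πr⁴/4 = π × 1.035⁴/4 = 0.901262 m⁴.
Centre of pressure: y_p = y_c + I_c/(y_c·A) = 8.345 + 0.901262/(8.345 × 3.36535) = 8.345 + 0.0320918 = 8.37709 m along the plane.
The resultant acts 1.035 + 0.0320918 = 1.06709 m (along the plate) below the hinge at the top edge, so the moment about the hinge is M = F × 1.06709 = 202.523 × 1.06709 = 216.11 kN·m.

M ≈ 216.1 kN·m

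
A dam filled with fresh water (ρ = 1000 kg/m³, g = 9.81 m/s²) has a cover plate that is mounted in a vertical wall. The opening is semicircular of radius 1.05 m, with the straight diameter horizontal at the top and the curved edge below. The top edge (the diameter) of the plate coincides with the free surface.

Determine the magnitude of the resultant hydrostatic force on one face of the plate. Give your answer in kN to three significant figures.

F ≈ 7.57 kN

γ = ρg = 1000 × 9.81 = 9810 N/m³ = 9.81 kN/m³.
The centroid of a semicircle lies 4r/(3π) = 0.445634 m from the diameter, here below the top edge, so the centroid depth is h_c = 0.445634 m.
A = πr²/2 = π × 1.05²/2 = 1.7318 m².
Resultant F = γ·h_c·A = 9.81 × 0.445634 × 1.7318 = 7.57086 kN.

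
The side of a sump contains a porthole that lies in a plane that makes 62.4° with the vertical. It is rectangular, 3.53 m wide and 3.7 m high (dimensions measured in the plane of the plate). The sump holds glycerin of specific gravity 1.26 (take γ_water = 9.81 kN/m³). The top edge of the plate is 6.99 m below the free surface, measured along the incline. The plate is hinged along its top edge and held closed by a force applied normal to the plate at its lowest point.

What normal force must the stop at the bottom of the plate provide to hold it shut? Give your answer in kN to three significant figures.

P ≈ 354 kN

γ = 1.26 × 9.81 = 12.3606 kN/m³.
The plate makes 62.4° with the vertical, i.e. θ = 90° − 62.4° = 27.6° to the horizontal. Measuring y along the incline from the free-surface line, vertical depth h = y·sinθ with sinθ = 0.463296.
The centroid lies 3.7/2 = 1.85 m below the top edge, so y_c = 6.99 + 1.85 = 8.84 m and h_c = 8.84 × 0.463296 = 4.09554 m.
A = 3.53 × 3.7 = 13.061 m².
Resultant F = γ·h_c·A = 12.3606 × 4.09554 × 13.061 = 661.191 kN.
I_c = b·h³/12 = 3.53 × 3.7³/12 = 14.9004 m⁴.
Centre of pressure: y_p = y_c + I_c/(y_c·A) = 8.84 + 14.9004/(8.84 × 13.061) = 8.84 + 0.129053 = 8.96905 m along the plane.
The resultant acts 1.85 + 0.129053 = 1.97905 m (along the plate) below the hinge at the top edge, so the moment about the hinge is M = F × 1.97905 = 661.191 × 1.97905 = 1308.53 kN·m.
A normal force at the bottom, 3.7 m from the hinge, must supply this moment: P = 1308.53/3.7 = 353.657 kN.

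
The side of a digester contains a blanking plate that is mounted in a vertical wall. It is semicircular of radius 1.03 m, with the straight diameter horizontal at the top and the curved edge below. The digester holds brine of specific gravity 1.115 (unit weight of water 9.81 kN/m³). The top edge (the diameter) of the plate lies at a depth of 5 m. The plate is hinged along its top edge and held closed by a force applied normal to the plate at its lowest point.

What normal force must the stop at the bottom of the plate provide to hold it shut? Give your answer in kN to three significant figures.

P ≈ 43.4 kN

γ = 1.115 × 9.81 = 10.93815 kN/m³.
The centroid of a semicircle lies 4r/(3π) = 0.437146 m from the diameter, here below the top edge, so the centroid depth is h_c = 5 + 0.437146 = 5.43715 m.
A = πr²/2 = π × 1.03²/2 = 1.66646 m².
Resultant F = γ·h_c·A = 10.93815 × 5.43715 × 1.66646 = 99.1083 kN.
I_c = (π/8 − 8/(9π))·r⁴ = 0.109757 × 1.03⁴ = 0.123532 m⁴.
Centre of pressure: y_p = y_c + I_c/(y_c·A) = 5.43715 + 0.123532/(5.43715 × 1.66646) = 5.43715 + 0.0136337 = 5.45078 m along the plane.
The resultant acts 0.437146 + 0.0136337 = 0.45078 m (along the plate) below the hinge at the top edge, so the moment about the hinge is M = F × 0.45078 = 99.1083 × 0.45078 = 44.676 kN·m.
A normal force at the bottom, 1.03 m from the hinge, must supply this moment: P = 44.676/1.03 = 43.3748 kN.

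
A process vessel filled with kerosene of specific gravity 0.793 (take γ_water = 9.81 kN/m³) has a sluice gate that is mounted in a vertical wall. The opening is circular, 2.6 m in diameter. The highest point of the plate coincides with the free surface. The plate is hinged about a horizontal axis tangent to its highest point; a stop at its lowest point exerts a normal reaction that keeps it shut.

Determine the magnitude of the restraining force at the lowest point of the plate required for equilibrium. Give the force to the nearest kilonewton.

γ = 0.793 × 9.81 = 7.77933 kN/m³.
The centroid is at the centre, 1.3 m below the top of the plate, so the centroid depth is h_c = 1.3 m.
A = π(1.3)² = 5.30929 m².
Resultant F = γ·h_c·A = 7.77933 × 1.3 × 5.30929 = 53.6935 kN.
I_c = πr⁴/4 = π × 1.3⁴/4 = 2.24318 m⁴.
Centre of pressure: y_p = y_c + I_c/(y_c·A) = 1.3 + 2.24318/(1.3 × 5.30929) = 1.3 + 0.325001 = 1.625 m along the plane.
The resultant acts 1.3 + 0.325001 = 1.625 m (along the plate) below the hinge at the top edge, so the moment about the hinge is M = F × 1.625 = 53.6935 × 1.625 = 87.2519 kN·m.
A normal force at the bottom, 2.6 m from the hinge, must supply this moment: P = 87.2519/2.6 = 33.5584 kN.

P ≈ 34 kN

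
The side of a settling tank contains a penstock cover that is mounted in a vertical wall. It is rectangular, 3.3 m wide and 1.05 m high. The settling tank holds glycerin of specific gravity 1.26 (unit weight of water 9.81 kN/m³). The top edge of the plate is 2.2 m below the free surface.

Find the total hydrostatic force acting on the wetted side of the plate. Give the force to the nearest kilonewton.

γ = 1.26 × 9.81 = 12.3606 kN/m³.
The centroid lies 1.05/2 = 0.525 m below the top edge, so the centroid depth is h_c = 2.2 + 0.525 = 2.725 m.
A = 3.3 × 1.05 = 3.465 m².
Resultant F = γ·h_c·A = 12.3606 × 2.725 × 3.465 = 116.71 kN.

F ≈ 117 kN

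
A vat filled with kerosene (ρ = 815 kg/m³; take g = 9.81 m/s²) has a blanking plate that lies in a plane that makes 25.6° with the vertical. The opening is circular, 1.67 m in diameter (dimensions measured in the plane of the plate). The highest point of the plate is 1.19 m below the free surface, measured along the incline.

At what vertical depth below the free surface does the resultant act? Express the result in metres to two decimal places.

h_p = 1.90 m

γ = ρg = 815 × 9.81 / 1000 = 7.99515 kN/m³.
The plate makes 25.6° with the vertical, i.e. θ = 90° − 25.6° = 64.4° to the horizontal. Measuring y along the incline from the free-surface line, vertical depth h = y·sinθ with sinθ = 0.901833.
The centroid is at the centre, 0.835 m below the top of the plate, so y_c = 1.19 + 0.835 = 2.025 m and h_c = 2.025 × 0.901833 = 1.82621 m.
A = π(0.835)² = 2.1904 m².
Resultant F = γ·h_c·A = 7.99515 × 1.82621 × 2.1904 = 31.9816 kN.
I_c = πr⁴/4 = π × 0.835⁴/4 = 0.3818 m⁴.
Centre of pressure: y_p = y_c + I_c/(y_c·A) = 2.025 + 0.3818/(2.025 × 2.1904) = 2.025 + 0.0860771 = 2.11108 m along the plane.
Vertically, h_p = y_p·sinθ = 2.11108 × 0.901833 = 1.90384 m.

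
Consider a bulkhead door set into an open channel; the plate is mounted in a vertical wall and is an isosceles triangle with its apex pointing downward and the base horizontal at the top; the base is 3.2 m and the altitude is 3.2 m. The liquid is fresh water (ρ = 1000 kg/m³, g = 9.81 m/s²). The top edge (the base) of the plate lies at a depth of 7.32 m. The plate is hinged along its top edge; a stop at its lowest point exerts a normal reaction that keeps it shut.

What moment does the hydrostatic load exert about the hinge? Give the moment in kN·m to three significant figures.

γ = ρg = 1000 × 9.81 = 9810 N/m³ = 9.81 kN/m³.
With the apex down, the centroid sits h/3 = 3.2/3 = 1.06667 m below the base (the top edge), so the centroid depth is h_c = 7.32 + 1.06667 = 8.38667 m.
A = ½ × 3.2 × 3.2 = 5.12 m².
Resultant F = γ·h_c·A = 9.81 × 8.38667 × 5.12 = 421.239 kN.
I_c = b·h³/36 = 3.2 × 3.2³/36 = 2.91271 m⁴.
Centre of pressure: y_p = y_c + I_c/(y_c·A) = 8.38667 + 2.91271/(8.38667 × 5.12) = 8.38667 + 0.0678325 = 8.4545 m along the plane.
The resultant acts 1.06667 + 0.0678325 = 1.1345 m (along the plate) below the hinge at the top edge, so the moment about the hinge is M = F × 1.1345 = 421.239 × 1.1345 = 477.896 kN·m.

M ≈ 478 kN·m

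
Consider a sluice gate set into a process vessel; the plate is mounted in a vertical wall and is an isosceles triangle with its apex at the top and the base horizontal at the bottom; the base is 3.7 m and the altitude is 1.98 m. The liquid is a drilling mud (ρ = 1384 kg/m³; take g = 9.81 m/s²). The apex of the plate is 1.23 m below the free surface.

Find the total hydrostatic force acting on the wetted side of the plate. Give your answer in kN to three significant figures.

γ = ρg = 1384 × 9.81 / 1000 = 13.57704 kN/m³.
With the apex up, the centroid sits 2h/3 = 2 × 1.98/3 = 1.32 m below the apex, so the centroid depth is h_c = 1.23 + 1.32 = 2.55 m.
A = ½ × 3.7 × 1.98 = 3.663 m².
Resultant F = γ·h_c·A = 13.57704 × 2.55 × 3.663 = 126.818 kN.

F ≈ 127 kN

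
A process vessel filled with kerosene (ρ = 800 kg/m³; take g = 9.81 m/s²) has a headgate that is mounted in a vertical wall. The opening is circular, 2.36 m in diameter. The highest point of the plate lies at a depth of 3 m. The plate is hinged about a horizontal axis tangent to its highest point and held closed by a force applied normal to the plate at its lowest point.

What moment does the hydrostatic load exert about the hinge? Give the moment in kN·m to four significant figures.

γ = ρg = 800 × 9.81 / 1000 = 7.848 kN/m³.
The centroid is at the centre, 1.18 m below the top of the plate, so the centroid depth is h_c = 3 + 1.18 = 4.18 m.
A = π(1.18)² = 4.37435 m².
Resultant F = γ·h_c·A = 7.848 × 4.18 × 4.37435 = 143.499 kN.
I_c = πr⁴/4 = π × 1.18⁴/4 = 1.52271 m⁴.
Centre of pressure: y_p = y_c + I_c/(y_c·A) = 4.18 + 1.52271/(4.18 × 4.37435) = 4.18 + 0.0832774 = 4.26328 m along the plane.
The resultant acts 1.18 + 0.0832774 = 1.26328 m (along the plate) below the hinge at the top edge, so the moment about the hinge is M = F × 1.26328 = 143.499 × 1.26328 = 181.279 kN·m.

M ≈ 181.3 kN·m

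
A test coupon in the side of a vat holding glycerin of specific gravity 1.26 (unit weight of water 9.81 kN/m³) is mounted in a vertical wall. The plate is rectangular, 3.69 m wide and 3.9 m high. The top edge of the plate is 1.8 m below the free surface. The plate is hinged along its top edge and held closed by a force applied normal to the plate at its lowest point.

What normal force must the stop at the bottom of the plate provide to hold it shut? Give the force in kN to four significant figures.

P ≈ 391.3 kN

γ = 1.26 × 9.81 = 12.3606 kN/m³.
The centroid lies 3.9/2 = 1.95 m below the top edge, so the centroid depth is h_c = 1.8 + 1.95 = 3.75 m.
A = 3.69 × 3.9 = 14.391 m².
Resultant F = γ·h_c·A = 12.3606 × 3.75 × 14.391 = 667.055 kN.
I_c = b·h³/12 = 3.69 × 3.9³/12 = 18.2406 m⁴.
Centre of pressure: y_p = y_c + I_c/(y_c·A) = 3.75 + 18.2406/(3.75 × 14.391) = 3.75 + 0.338 = 4.088 m along the plane.
The resultant acts 1.95 + 0.338 = 2.288 m (along the plate) below the hinge at the top edge, so the moment about the hinge is M = F × 2.288 = 667.055 × 2.288 = 1526.22 kN·m.
A normal force at the bottom, 3.9 m from the hinge, must supply this moment: P = 1526.22/3.9 = 391.338 kN.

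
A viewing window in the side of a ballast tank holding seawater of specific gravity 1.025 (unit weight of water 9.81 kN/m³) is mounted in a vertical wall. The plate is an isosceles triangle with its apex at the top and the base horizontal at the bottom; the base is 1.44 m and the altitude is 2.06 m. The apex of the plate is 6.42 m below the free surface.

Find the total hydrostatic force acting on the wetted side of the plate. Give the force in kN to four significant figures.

γ = 1.025 × 9.81 = 10.05525 kN/m³.
With the apex up, the centroid sits 2h/3 = 2 × 2.06/3 = 1.37333 m below the apex, so the centroid depth is h_c = 6.42 + 1.37333 = 7.79333 m.
A = ½ × 1.44 × 2.06 = 1.4832 m².
Resultant F = γ·h_c·A = 10.05525 × 7.79333 × 1.4832 = 116.229 kN.

F ≈ 116.2 kN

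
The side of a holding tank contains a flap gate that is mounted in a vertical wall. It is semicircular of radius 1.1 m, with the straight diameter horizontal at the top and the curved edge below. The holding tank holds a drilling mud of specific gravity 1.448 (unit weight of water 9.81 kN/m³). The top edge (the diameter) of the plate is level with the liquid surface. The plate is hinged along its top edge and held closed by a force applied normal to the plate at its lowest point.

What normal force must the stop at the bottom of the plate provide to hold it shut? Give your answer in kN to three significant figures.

γ = 1.448 × 9.81 = 14.20488 kN/m³.
The centroid of a semicircle lies 4r/(3π) = 0.466854 m from the diameter, here below the top edge, so the centroid depth is h_c = 0.466854 m.
A = πr²/2 = π × 1.1²/2 = 1.90066 m².
Resultant F = γ·h_c·A = 14.20488 × 0.466854 × 1.90066 = 12.6044 kN.
I_c = (π/8 − 8/(9π))·r⁴ = 0.109757 × 1.1⁴ = 0.160695 m⁴.
Centre of pressure: y_p = y_c + I_c/(y_c·A) = 0.466854 + 0.160695/(0.466854 × 1.90066) = 0.466854 + 0.181099 = 0.647953 m along the plane.
The resultant acts 0.466854 + 0.181099 = 0.647953 m (along the plate) below the hinge at the top edge, so the moment about the hinge is M = F × 0.647953 = 12.6044 × 0.647953 = 8.16706 kN·m.
A normal force at the bottom, 1.1 m from the hinge, must supply this moment: P = 8.16706/1.1 = 7.4246 kN.

P ≈ 7.42 kN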